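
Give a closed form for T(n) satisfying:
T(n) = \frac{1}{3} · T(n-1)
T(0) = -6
Pure geometric recurrence with ratio \frac{1}{3}.
By induction T(n) = T(0) · (\frac{1}{3})^n = - 6 \cdot 3^{- n}.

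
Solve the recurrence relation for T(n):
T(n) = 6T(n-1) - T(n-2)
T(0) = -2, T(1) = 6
Characteristic equation: x² - 6x + 1 = 0.
Discriminant Δ = (6)² + 4·(-1) = 32.
Roots r₁,₂ = (6 ± √32)/2, so r₁ = 2 \sqrt{2} + 3, r₂ = 3 - 2 \sqrt{2}.
General solution: T(n) = A·r₁^n + B·r₂^n.
From the initial conditions, A + B = -2 and r₁A + r₂B = 6.
Since r₁ - r₂ = √32: A = (6 - (-2)r₂)/√32 = -1 + \frac{3 \sqrt{2}}{2}, and B = -2 - A = - \frac{3 \sqrt{2}}{2} - 1.
So T(n) = \left(-1 + \frac{3 \sqrt{2}}{2}\right)\left(2 \sqrt{2} + 3\right)^n + \left(- \frac{3 \sqrt{2}}{2} - 1\right)\left(3 - 2 \sqrt{2}\right)^n.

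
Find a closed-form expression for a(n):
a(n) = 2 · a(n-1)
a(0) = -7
Pure geometric recurrence with ratio 2.
By induction a(n) = a(0) · (2)^n = - 7 \cdot 2^{n}.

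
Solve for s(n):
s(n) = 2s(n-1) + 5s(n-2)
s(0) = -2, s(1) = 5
Characteristic equation: x² - 2x - 5 = 0.
Discriminant Δ = (2)² + 4·(5) = 24.
Roots r₁,₂ = (2 ± √24)/2, so r₁ = 1 + \sqrt{6}, r₂ = 1 - \sqrt{6}.
General solution: s(n) = A·r₁^n + B·r₂^n.
From the initial conditions, A + B = -2 and r₁A + r₂B = 5.
Since r₁ - r₂ = √24: A = (5 - (-2)r₂)/√24 = -1 + \frac{7 \sqrt{6}}{12}, and B = -2 - A = - \frac{7 \sqrt{6}}{12} - 1.
So s(n) = \left(-1 + \frac{7 \sqrt{6}}{12}\right)\left(1 + \sqrt{6}\right)^n + \left(- \frac{7 \sqrt{6}}{12} - 1\right)\left(1 - \sqrt{6}\right)^n.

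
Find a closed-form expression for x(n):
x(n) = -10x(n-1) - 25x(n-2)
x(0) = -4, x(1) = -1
Characteristic equation: x² + 10x + 25 = 0, which is (x - (-5))².
Repeated root r = -5.
General solution: x(n) = (A + Bn)·(-5)^n.
From x(0) = -4: A = -4.
From x(1) = -1: (A + B)·(-5) = -1 ⇒ B = \frac{21}{5}.
So x(n) = \left(\frac{21 n}{5} - 4\right) \cdot (-5)^n.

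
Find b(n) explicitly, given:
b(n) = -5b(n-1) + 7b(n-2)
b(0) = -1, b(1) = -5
Characteristic equation: x² + 5x - 7 = 0.
Discriminant Δ = (-5)² + 4·(7) = 53.
Roots r₁,₂ = (-5 ± √53)/2, so r₁ = - \frac{5}{2} + \frac{\sqrt{53}}{2}, r₂ = - \frac{\sqrt{53}}{2} - \frac{5}{2}.
General solution: b(n) = A·r₁^n + B·r₂^n.
From the initial conditions, A + B = -1 and r₁A + r₂B = -5.
Since r₁ - r₂ = √53: A = (-5 - (-1)r₂)/√53 = - \frac{15 \sqrt{53}}{106} - \frac{1}{2}, and B = -1 - A = - \frac{1}{2} + \frac{15 \sqrt{53}}{106}.
So b(n) = \left(- \frac{15 \sqrt{53}}{106} - \frac{1}{2}\right)\left(- \frac{5}{2} + \frac{\sqrt{53}}{2}\right)^n + \left(- \frac{1}{2} + \frac{15 \sqrt{53}}{106}\right)\left(- \frac{\sqrt{53}}{2} - \frac{5}{2}\right)^n.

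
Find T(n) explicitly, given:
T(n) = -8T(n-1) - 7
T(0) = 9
First-order linear non-homogeneous.
Homogeneous solution: T_h(n) = A·(-8)^n.
Try constant particular solution T_p = K: K = -8K - 7 ⇒ K = - \frac{7}{9}.
General: T(n) = A·(-8)^n - \frac{7}{9}.
Apply T(0) = 9: A - \frac{7}{9} = 9 ⇒ A = \frac{88}{9}.
So T(n) = \frac{88 \left(-8\right)^{n}}{9} - \frac{7}{9}.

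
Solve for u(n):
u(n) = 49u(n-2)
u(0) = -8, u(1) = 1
Characteristic equation: x² - 49 = 0, which factors as (x - (-7))(x - (7)) = 0.
Roots r₁ = -7, r₂ = 7 (distinct).
General solution: u(n) = A·(-7)^n + B·(7)^n.
From u(0) = -8: A + B = -8.
From u(1) = 1: -7A + 7B = 1.
Solving: A = - \frac{57}{14}, B = - \frac{55}{14}.
So u(n) = - \frac{57 \left(-7\right)^{n}}{14} - \frac{55 \cdot 7^{n}}{14}.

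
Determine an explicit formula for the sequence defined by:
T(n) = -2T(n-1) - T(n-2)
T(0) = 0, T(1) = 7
Characteristic equation: x² + 2x + 1 = 0, which is (x - (-1))².
Repeated root r = -1.
General solution: T(n) = (A + Bn)·(-1)^n.
From T(0) = 0: A = 0.
From T(1) = 7: (A + B)·(-1) = 7 ⇒ B = -7.
So T(n) = \left(- 7 n\right) \cdot (-1)^n.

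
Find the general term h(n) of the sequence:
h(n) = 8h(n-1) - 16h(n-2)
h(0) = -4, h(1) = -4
Characteristic equation: x² - 8x + 16 = 0, which is (x - (4))².
Repeated root r = 4.
General solution: h(n) = (A + Bn)·(4)^n.
From h(0) = -4: A = -4.
From h(1) = -4: (A + B)·(4) = -4 ⇒ B = 3.
So h(n) = \left(3 n - 4\right) \cdot (4)^n.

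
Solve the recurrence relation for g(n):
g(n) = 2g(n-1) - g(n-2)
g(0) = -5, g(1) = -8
Characteristic equation: x² - 2x + 1 = 0, which is (x - (1))².
Repeated root r = 1.
General solution: g(n) = (A + Bn)·(1)^n.
From g(0) = -5: A = -5.
From g(1) = -8: (A + B)·(1) = -8 ⇒ B = -3.
So g(n) = \left(- 3 n - 5\right) \cdot (1)^n.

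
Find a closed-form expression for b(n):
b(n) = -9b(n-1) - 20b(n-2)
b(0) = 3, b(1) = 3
Characteristic equation: x² + 9x + 20 = 0, which factors as (x - (-5))(x - (-4)) = 0.
Roots r₁ = -5, r₂ = -4 (distinct).
General solution: b(n) = A·(-5)^n + B·(-4)^n.
From b(0) = 3: A + B = 3.
From b(1) = 3: -5A - 4B = 3.
Solving: A = -15, B = 18.
So b(n) = 18 \left(-4\right)^{n} - 15 \left(-5\right)^{n}.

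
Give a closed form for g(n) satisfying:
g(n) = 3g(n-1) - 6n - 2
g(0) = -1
First-order linear with linear forcing.
Homogeneous solution: g_h(n) = A·(3)^n.
Try particular g_p(n) = pn + q. Substituting:
  pn + q = 3(p(n-1) + q) - 6n - 2.
Matching the n-coefficient: p = 3p - 6 ⇒ p = 3.
Matching constants: q = -3p + 3q - 2 ⇒ q = \frac{11}{2}.
General: g(n) = A·(3)^n + 3 n + \frac{11}{2}.
Apply g(0) = -1: A + \frac{11}{2} = -1 ⇒ A = - \frac{13}{2}.
So g(n) = - \frac{13 \cdot 3^{n}}{2} + 3 n + \frac{11}{2}.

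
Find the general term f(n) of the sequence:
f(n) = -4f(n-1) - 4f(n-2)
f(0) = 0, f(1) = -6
Characteristic equation: x² + 4x + 4 = 0, which is (x - (-2))².
Repeated root r = -2.
General solution: f(n) = (A + Bn)·(-2)^n.
From f(0) = 0: A = 0.
From f(1) = -6: (A + B)·(-2) = -6 ⇒ B = 3.
So f(n) = \left(3 n\right) \cdot (-2)^n.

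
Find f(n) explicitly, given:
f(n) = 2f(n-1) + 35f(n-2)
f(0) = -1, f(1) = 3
Characteristic equation: x² - 2x - 35 = 0, which factors as (x - (-5))(x - (7)) = 0.
Roots r₁ = -5, r₂ = 7 (distinct).
General solution: f(n) = A·(-5)^n + B·(7)^n.
From f(0) = -1: A + B = -1.
From f(1) = 3: -5A + 7B = 3.
Solving: A = - \frac{5}{6}, B = - \frac{1}{6}.
So f(n) = - \frac{5 \left(-5\right)^{n}}{6} - \frac{7^{n}}{6}.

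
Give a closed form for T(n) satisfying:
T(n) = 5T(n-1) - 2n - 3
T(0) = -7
First-order linear with linear forcing.
Homogeneous solution: T_h(n) = A·(5)^n.
Try particular T_p(n) = pn + q. Substituting:
  pn + q = 5(p(n-1) + q) - 2n - 3.
Matching the n-coefficient: p = 5p - 2 ⇒ p = \frac{1}{2}.
Matching constants: q = -5p + 5q - 3 ⇒ q = \frac{11}{8}.
General: T(n) = A·(5)^n + \frac{n}{2} + \frac{11}{8}.
Apply T(0) = -7: A + \frac{11}{8} = -7 ⇒ A = - \frac{67}{8}.
So T(n) = - \frac{67 \cdot 5^{n}}{8} + \frac{n}{2} + \frac{11}{8}.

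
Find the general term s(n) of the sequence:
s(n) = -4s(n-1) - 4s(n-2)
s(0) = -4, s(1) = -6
Characteristic equation: x² + 4x + 4 = 0, which is (x - (-2))².
Repeated root r = -2.
General solution: s(n) = (A + Bn)·(-2)^n.
From s(0) = -4: A = -4.
From s(1) = -6: (A + B)·(-2) = -6 ⇒ B = 7.
So s(n) = \left(7 n - 4\right) \cdot (-2)^n.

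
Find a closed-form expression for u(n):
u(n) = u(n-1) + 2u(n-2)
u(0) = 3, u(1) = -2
Characteristic equation: x² - x - 2 = 0, which factors as (x - (-1))(x - (2)) = 0.
Roots r₁ = -1, r₂ = 2 (distinct).
General solution: u(n) = A·(-1)^n + B·(2)^n.
From u(0) = 3: A + B = 3.
From u(1) = -2: -A + 2B = -2.
Solving: A = \frac{8}{3}, B = \frac{1}{3}.
So u(n) = \frac{8 \left(-1\right)^{n}}{3} + \frac{2^{n}}{3}.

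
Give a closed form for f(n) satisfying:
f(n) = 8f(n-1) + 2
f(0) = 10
First-order linear non-homogeneous.
Homogeneous solution: f_h(n) = A·(8)^n.
Try constant particular solution f_p = K: K = 8K + 2 ⇒ K = - \frac{2}{7}.
General: f(n) = A·(8)^n - \frac{2}{7}.
Apply f(0) = 10: A - \frac{2}{7} = 10 ⇒ A = \frac{72}{7}.
So f(n) = \frac{72 \cdot 8^{n}}{7} - \frac{2}{7}.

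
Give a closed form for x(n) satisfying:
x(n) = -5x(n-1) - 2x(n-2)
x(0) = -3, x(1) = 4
Characteristic equation: x² + 5x + 2 = 0.
Discriminant Δ = (-5)² + 4·(-2) = 17.
Roots r₁,₂ = (-5 ± √17)/2, so r₁ = - \frac{5}{2} + \frac{\sqrt{17}}{2}, r₂ = - \frac{5}{2} - \frac{\sqrt{17}}{2}.
General solution: x(n) = A·r₁^n + B·r₂^n.
From the initial conditions, A + B = -3 and r₁A + r₂B = 4.
Since r₁ - r₂ = √17: A = (4 - (-3)r₂)/√17 = - \frac{3}{2} - \frac{7 \sqrt{17}}{34}, and B = -3 - A = - \frac{3}{2} + \frac{7 \sqrt{17}}{34}.
So x(n) = \left(- \frac{3}{2} - \frac{7 \sqrt{17}}{34}\right)\left(- \frac{5}{2} + \frac{\sqrt{17}}{2}\right)^n + \left(- \frac{3}{2} + \frac{7 \sqrt{17}}{34}\right)\left(- \frac{5}{2} - \frac{\sqrt{17}}{2}\right)^n.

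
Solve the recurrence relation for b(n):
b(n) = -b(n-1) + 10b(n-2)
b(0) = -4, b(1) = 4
Characteristic equation: x² + x - 10 = 0.
Discriminant Δ = (-1)² + 4·(10) = 41.
Roots r₁,₂ = (-1 ± √41)/2, so r₁ = - \frac{1}{2} + \frac{\sqrt{41}}{2}, r₂ = - \frac{\sqrt{41}}{2} - \frac{1}{2}.
General solution: b(n) = A·r₁^n + B·r₂^n.
From the initial conditions, A + B = -4 and r₁A + r₂B = 4.
Since r₁ - r₂ = √41: A = (4 - (-4)r₂)/√41 = -2 + \frac{2 \sqrt{41}}{41}, and B = -4 - A = -2 - \frac{2 \sqrt{41}}{41}.
So b(n) = \left(-2 + \frac{2 \sqrt{41}}{41}\right)\left(- \frac{1}{2} + \frac{\sqrt{41}}{2}\right)^n + \left(-2 - \frac{2 \sqrt{41}}{41}\right)\left(- \frac{\sqrt{41}}{2} - \frac{1}{2}\right)^n.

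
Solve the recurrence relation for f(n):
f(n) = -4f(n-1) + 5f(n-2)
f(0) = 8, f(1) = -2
Characteristic equation: x² + 4x - 5 = 0, which factors as (x - (-5))(x - (1)) = 0.
Roots r₁ = -5, r₂ = 1 (distinct).
General solution: f(n) = A·(-5)^n + B·(1)^n.
From f(0) = 8: A + B = 8.
From f(1) = -2: -5A + B = -2.
Solving: A = \frac{5}{3}, B = \frac{19}{3}.
So f(n) = \frac{5 \left(-5\right)^{n}}{3} + \frac{19}{3}.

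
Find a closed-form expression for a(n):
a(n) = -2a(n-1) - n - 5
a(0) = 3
First-order linear with linear forcing.
Homogeneous solution: a_h(n) = A·(-2)^n.
Try particular a_p(n) = pn + q. Substituting:
  pn + q = -2(p(n-1) + q) - n - 5.
Matching the n-coefficient: p = -2p - 1 ⇒ p = - \frac{1}{3}.
Matching constants: q = 2p - 2q - 5 ⇒ q = - \frac{17}{9}.
General: a(n) = A·(-2)^n - \frac{n}{3} - \frac{17}{9}.
Apply a(0) = 3: A - \frac{17}{9} = 3 ⇒ A = \frac{44}{9}.
So a(n) = \frac{44 \left(-2\right)^{n}}{9} - \frac{n}{3} - \frac{17}{9}.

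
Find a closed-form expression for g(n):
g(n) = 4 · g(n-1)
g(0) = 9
Pure geometric recurrence with ratio 4.
By induction g(n) = g(0) · (4)^n = 9 \cdot 4^{n}.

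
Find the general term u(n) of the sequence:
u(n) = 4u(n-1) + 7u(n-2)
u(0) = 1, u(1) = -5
Characteristic equation: x² - 4x - 7 = 0.
Discriminant Δ = (4)² + 4·(7) = 44.
Roots r₁,₂ = (4 ± √44)/2, so r₁ = 2 + \sqrt{11}, r₂ = 2 - \sqrt{11}.
General solution: u(n) = A·r₁^n + B·r₂^n.
From the initial conditions, A + B = 1 and r₁A + r₂B = -5.
Since r₁ - r₂ = √44: A = (-5 - (1)r₂)/√44 = \frac{1}{2} - \frac{7 \sqrt{11}}{22}, and B = 1 - A = \frac{1}{2} + \frac{7 \sqrt{11}}{22}.
So u(n) = \left(\frac{1}{2} - \frac{7 \sqrt{11}}{22}\right)\left(2 + \sqrt{11}\right)^n + \left(\frac{1}{2} + \frac{7 \sqrt{11}}{22}\right)\left(2 - \sqrt{11}\right)^n.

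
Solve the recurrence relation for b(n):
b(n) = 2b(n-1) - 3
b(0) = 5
First-order linear non-homogeneous.
Homogeneous solution: b_h(n) = A·(2)^n.
Try constant particular solution b_p = K: K = 2K - 3 ⇒ K = 3.
General: b(n) = A·(2)^n + 3.
Apply b(0) = 5: A + 3 = 5 ⇒ A = 2.
So b(n) = 2 \cdot 2^{n} + 3.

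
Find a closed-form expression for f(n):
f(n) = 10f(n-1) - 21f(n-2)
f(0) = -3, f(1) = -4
Characteristic equation: x² - 10x + 21 = 0, which factors as (x - (3))(x - (7)) = 0.
Roots r₁ = 3, r₂ = 7 (distinct).
General solution: f(n) = A·(3)^n + B·(7)^n.
From f(0) = -3: A + B = -3.
From f(1) = -4: 3A + 7B = -4.
Solving: A = - \frac{17}{4}, B = \frac{5}{4}.
So f(n) = - \frac{17 \cdot 3^{n}}{4} + \frac{5 \cdot 7^{n}}{4}.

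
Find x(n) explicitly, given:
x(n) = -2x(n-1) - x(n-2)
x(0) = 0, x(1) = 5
Characteristic equation: x² + 2x + 1 = 0, which is (x - (-1))².
Repeated root r = -1.
General solution: x(n) = (A + Bn)·(-1)^n.
From x(0) = 0: A = 0.
From x(1) = 5: (A + B)·(-1) = 5 ⇒ B = -5.
So x(n) = \left(- 5 n\right) \cdot (-1)^n.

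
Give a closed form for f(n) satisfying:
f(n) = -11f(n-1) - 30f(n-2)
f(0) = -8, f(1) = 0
Characteristic equation: x² + 11x + 30 = 0, which factors as (x - (-6))(x - (-5)) = 0.
Roots r₁ = -6, r₂ = -5 (distinct).
General solution: f(n) = A·(-6)^n + B·(-5)^n.
From f(0) = -8: A + B = -8.
From f(1) = 0: -6A - 5B = 0.
Solving: A = 40, B = -48.
So f(n) = - 48 \left(-5\right)^{n} + 40 \left(-6\right)^{n}.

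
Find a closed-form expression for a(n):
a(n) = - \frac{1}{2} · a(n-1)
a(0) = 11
Pure geometric recurrence with ratio - \frac{1}{2}.
By induction a(n) = a(0) · (- \frac{1}{2})^n = 11 \left(- \frac{1}{2}\right)^{n}.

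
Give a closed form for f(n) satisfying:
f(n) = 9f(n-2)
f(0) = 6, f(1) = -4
Characteristic equation: x² - 9 = 0, which factors as (x - (-3))(x - (3)) = 0.
Roots r₁ = -3, r₂ = 3 (distinct).
General solution: f(n) = A·(-3)^n + B·(3)^n.
From f(0) = 6: A + B = 6.
From f(1) = -4: -3A + 3B = -4.
Solving: A = \frac{11}{3}, B = \frac{7}{3}.
So f(n) = \frac{11 \left(-3\right)^{n}}{3} + \frac{7 \cdot 3^{n}}{3}.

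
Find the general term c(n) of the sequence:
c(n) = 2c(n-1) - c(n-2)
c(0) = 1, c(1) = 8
Characteristic equation: x² - 2x + 1 = 0, which is (x - (1))².
Repeated root r = 1.
General solution: c(n) = (A + Bn)·(1)^n.
From c(0) = 1: A = 1.
From c(1) = 8: (A + B)·(1) = 8 ⇒ B = 7.
So c(n) = \left(7 n + 1\right) \cdot (1)^n.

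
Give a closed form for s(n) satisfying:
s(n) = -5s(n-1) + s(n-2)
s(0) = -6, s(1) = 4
Characteristic equation: x² + 5x - 1 = 0.
Discriminant Δ = (-5)² + 4·(1) = 29.
Roots r₁,₂ = (-5 ± √29)/2, so r₁ = - \frac{5}{2} + \frac{\sqrt{29}}{2}, r₂ = - \frac{\sqrt{29}}{2} - \frac{5}{2}.
General solution: s(n) = A·r₁^n + B·r₂^n.
From the initial conditions, A + B = -6 and r₁A + r₂B = 4.
Since r₁ - r₂ = √29: A = (4 - (-6)r₂)/√29 = -3 - \frac{11 \sqrt{29}}{29}, and B = -6 - A = -3 + \frac{11 \sqrt{29}}{29}.
So s(n) = \left(-3 - \frac{11 \sqrt{29}}{29}\right)\left(- \frac{5}{2} + \frac{\sqrt{29}}{2}\right)^n + \left(-3 + \frac{11 \sqrt{29}}{29}\right)\left(- \frac{\sqrt{29}}{2} - \frac{5}{2}\right)^n.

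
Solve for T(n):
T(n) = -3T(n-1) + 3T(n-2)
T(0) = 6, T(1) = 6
Characteristic equation: x² + 3x - 3 = 0.
Discriminant Δ = (-3)² + 4·(3) = 21.
Roots r₁,₂ = (-3 ± √21)/2, so r₁ = - \frac{3}{2} + \frac{\sqrt{21}}{2}, r₂ = - \frac{\sqrt{21}}{2} - \frac{3}{2}.
General solution: T(n) = A·r₁^n + B·r₂^n.
From the initial conditions, A + B = 6 and r₁A + r₂B = 6.
Since r₁ - r₂ = √21: A = (6 - (6)r₂)/√21 = 3 + \frac{5 \sqrt{21}}{7}, and B = 6 - A = 3 - \frac{5 \sqrt{21}}{7}.
So T(n) = \left(3 + \frac{5 \sqrt{21}}{7}\right)\left(- \frac{3}{2} + \frac{\sqrt{21}}{2}\right)^n + \left(3 - \frac{5 \sqrt{21}}{7}\right)\left(- \frac{\sqrt{21}}{2} - \frac{3}{2}\right)^n.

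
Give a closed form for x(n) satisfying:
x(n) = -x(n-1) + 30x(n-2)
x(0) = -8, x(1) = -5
Characteristic equation: x² + x - 30 = 0, which factors as (x - (5))(x - (-6)) = 0.
Roots r₁ = 5, r₂ = -6 (distinct).
General solution: x(n) = A·(5)^n + B·(-6)^n.
From x(0) = -8: A + B = -8.
From x(1) = -5: 5A - 6B = -5.
Solving: A = - \frac{53}{11}, B = - \frac{35}{11}.
So x(n) = - \frac{35 \left(-6\right)^{n}}{11} - \frac{53 \cdot 5^{n}}{11}.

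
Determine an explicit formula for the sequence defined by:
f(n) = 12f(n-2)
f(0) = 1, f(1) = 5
Characteristic equation: x² - 12 = 0.
Discriminant Δ = (0)² + 4·(12) = 48.
Roots r₁,₂ = (0 ± √48)/2, so r₁ = 2 \sqrt{3}, r₂ = - 2 \sqrt{3}.
General solution: f(n) = A·r₁^n + B·r₂^n.
From the initial conditions, A + B = 1 and r₁A + r₂B = 5.
Since r₁ - r₂ = √48: A = (5 - (1)r₂)/√48 = \frac{1}{2} + \frac{5 \sqrt{3}}{12}, and B = 1 - A = \frac{1}{2} - \frac{5 \sqrt{3}}{12}.
So f(n) = \left(\frac{1}{2} + \frac{5 \sqrt{3}}{12}\right)\left(2 \sqrt{3}\right)^n + \left(\frac{1}{2} - \frac{5 \sqrt{3}}{12}\right)\left(- 2 \sqrt{3}\right)^n.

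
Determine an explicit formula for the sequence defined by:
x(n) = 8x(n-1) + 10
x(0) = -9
First-order linear non-homogeneous.
Homogeneous solution: x_h(n) = A·(8)^n.
Try constant particular solution x_p = K: K = 8K + 10 ⇒ K = - \frac{10}{7}.
General: x(n) = A·(8)^n - \frac{10}{7}.
Apply x(0) = -9: A - \frac{10}{7} = -9 ⇒ A = - \frac{53}{7}.
So x(n) = - \frac{53 \cdot 8^{n}}{7} - \frac{10}{7}.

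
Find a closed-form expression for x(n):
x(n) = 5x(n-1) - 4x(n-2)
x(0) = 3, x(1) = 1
Characteristic equation: x² - 5x + 4 = 0, which factors as (x - (1))(x - (4)) = 0.
Roots r₁ = 1, r₂ = 4 (distinct).
General solution: x(n) = A·(1)^n + B·(4)^n.
From x(0) = 3: A + B = 3.
From x(1) = 1: A + 4B = 1.
Solving: A = \frac{11}{3}, B = - \frac{2}{3}.
So x(n) = \frac{11}{3} - \frac{2 \cdot 4^{n}}{3}.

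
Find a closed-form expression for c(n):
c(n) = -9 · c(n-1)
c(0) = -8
Pure geometric recurrence with ratio -9.
By induction c(n) = c(0) · (-9)^n = - 8 \left(-9\right)^{n}.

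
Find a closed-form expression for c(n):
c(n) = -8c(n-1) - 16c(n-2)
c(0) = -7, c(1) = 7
Characteristic equation: x² + 8x + 16 = 0, which is (x - (-4))².
Repeated root r = -4.
General solution: c(n) = (A + Bn)·(-4)^n.
From c(0) = -7: A = -7.
From c(1) = 7: (A + B)·(-4) = 7 ⇒ B = \frac{21}{4}.
So c(n) = \left(\frac{21 n}{4} - 7\right) \cdot (-4)^n.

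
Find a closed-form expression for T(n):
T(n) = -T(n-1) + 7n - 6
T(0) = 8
First-order linear with linear forcing.
Homogeneous solution: T_h(n) = A·(-1)^n.
Try particular T_p(n) = pn + q. Substituting:
  pn + q = -(p(n-1) + q) + 7n - 6.
Matching the n-coefficient: p = -p + 7 ⇒ p = \frac{7}{2}.
Matching constants: q = p - q - 6 ⇒ q = - \frac{5}{4}.
General: T(n) = A·(-1)^n + \frac{7 n}{2} - \frac{5}{4}.
Apply T(0) = 8: A - \frac{5}{4} = 8 ⇒ A = \frac{37}{4}.
So T(n) = \frac{37 \left(-1\right)^{n}}{4} + \frac{7 n}{2} - \frac{5}{4}.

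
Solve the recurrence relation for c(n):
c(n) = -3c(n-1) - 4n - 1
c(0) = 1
First-order linear with linear forcing.
Homogeneous solution: c_h(n) = A·(-3)^n.
Try particular c_p(n) = pn + q. Substituting:
  pn + q = -3(p(n-1) + q) - 4n - 1.
Matching the n-coefficient: p = -3p - 4 ⇒ p = -1.
Matching constants: q = 3p - 3q - 1 ⇒ q = -1.
General: c(n) = A·(-3)^n - n - 1.
Apply c(0) = 1: A - 1 = 1 ⇒ A = 2.
So c(n) = 2 \left(-3\right)^{n} - n - 1.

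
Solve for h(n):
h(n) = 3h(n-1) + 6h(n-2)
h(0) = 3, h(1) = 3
Characteristic equation: x² - 3x - 6 = 0.
Discriminant Δ = (3)² + 4·(6) = 33.
Roots r₁,₂ = (3 ± √33)/2, so r₁ = \frac{3}{2} + \frac{\sqrt{33}}{2}, r₂ = \frac{3}{2} - \frac{\sqrt{33}}{2}.
General solution: h(n) = A·r₁^n + B·r₂^n.
From the initial conditions, A + B = 3 and r₁A + r₂B = 3.
Since r₁ - r₂ = √33: A = (3 - (3)r₂)/√33 = \frac{3}{2} - \frac{\sqrt{33}}{22}, and B = 3 - A = \frac{\sqrt{33}}{22} + \frac{3}{2}.
So h(n) = \left(\frac{3}{2} - \frac{\sqrt{33}}{22}\right)\left(\frac{3}{2} + \frac{\sqrt{33}}{2}\right)^n + \left(\frac{\sqrt{33}}{22} + \frac{3}{2}\right)\left(\frac{3}{2} - \frac{\sqrt{33}}{2}\right)^n.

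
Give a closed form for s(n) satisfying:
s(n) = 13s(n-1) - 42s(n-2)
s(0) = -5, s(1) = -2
Characteristic equation: x² - 13x + 42 = 0, which factors as (x - (7))(x - (6)) = 0.
Roots r₁ = 7, r₂ = 6 (distinct).
General solution: s(n) = A·(7)^n + B·(6)^n.
From s(0) = -5: A + B = -5.
From s(1) = -2: 7A + 6B = -2.
Solving: A = 28, B = -33.
So s(n) = - 33 \cdot 6^{n} + 28 \cdot 7^{n}.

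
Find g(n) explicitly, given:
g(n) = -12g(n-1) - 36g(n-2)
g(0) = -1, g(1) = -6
Characteristic equation: x² + 12x + 36 = 0, which is (x - (-6))².
Repeated root r = -6.
General solution: g(n) = (A + Bn)·(-6)^n.
From g(0) = -1: A = -1.
From g(1) = -6: (A + B)·(-6) = -6 ⇒ B = 2.
So g(n) = \left(2 n - 1\right) \cdot (-6)^n.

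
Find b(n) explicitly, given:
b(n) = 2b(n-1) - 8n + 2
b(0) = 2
First-order linear with linear forcing.
Homogeneous solution: b_h(n) = A·(2)^n.
Try particular b_p(n) = pn + q. Substituting:
  pn + q = 2(p(n-1) + q) - 8n + 2.
Matching the n-coefficient: p = 2p - 8 ⇒ p = 8.
Matching constants: q = -2p + 2q + 2 ⇒ q = 14.
General: b(n) = A·(2)^n + 8 n + 14.
Apply b(0) = 2: A + 14 = 2 ⇒ A = -12.
So b(n) = - 12 \cdot 2^{n} + 8 n + 14.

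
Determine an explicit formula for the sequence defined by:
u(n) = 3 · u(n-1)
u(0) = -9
Pure geometric recurrence with ratio 3.
By induction u(n) = u(0) · (3)^n = - 9 \cdot 3^{n}.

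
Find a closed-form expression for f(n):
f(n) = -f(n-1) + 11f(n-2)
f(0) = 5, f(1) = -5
Characteristic equation: x² + x - 11 = 0.
Discriminant Δ = (-1)² + 4·(11) = 45.
Roots r₁,₂ = (-1 ± √45)/2, so r₁ = - \frac{1}{2} + \frac{3 \sqrt{5}}{2}, r₂ = - \frac{3 \sqrt{5}}{2} - \frac{1}{2}.
General solution: f(n) = A·r₁^n + B·r₂^n.
From the initial conditions, A + B = 5 and r₁A + r₂B = -5.
Since r₁ - r₂ = √45: A = (-5 - (5)r₂)/√45 = \frac{5}{2} - \frac{\sqrt{5}}{6}, and B = 5 - A = \frac{\sqrt{5}}{6} + \frac{5}{2}.
So f(n) = \left(\frac{5}{2} - \frac{\sqrt{5}}{6}\right)\left(- \frac{1}{2} + \frac{3 \sqrt{5}}{2}\right)^n + \left(\frac{\sqrt{5}}{6} + \frac{5}{2}\right)\left(- \frac{3 \sqrt{5}}{2} - \frac{1}{2}\right)^n.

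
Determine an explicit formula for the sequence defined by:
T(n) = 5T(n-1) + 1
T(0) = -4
First-order linear non-homogeneous.
Homogeneous solution: T_h(n) = A·(5)^n.
Try constant particular solution T_p = K: K = 5K + 1 ⇒ K = - \frac{1}{4}.
General: T(n) = A·(5)^n - \frac{1}{4}.
Apply T(0) = -4: A - \frac{1}{4} = -4 ⇒ A = - \frac{15}{4}.
So T(n) = - \frac{15 \cdot 5^{n}}{4} - \frac{1}{4}.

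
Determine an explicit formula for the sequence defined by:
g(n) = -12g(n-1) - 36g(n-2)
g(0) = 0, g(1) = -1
Characteristic equation: x² + 12x + 36 = 0, which is (x - (-6))².
Repeated root r = -6.
General solution: g(n) = (A + Bn)·(-6)^n.
From g(0) = 0: A = 0.
From g(1) = -1: (A + B)·(-6) = -1 ⇒ B = \frac{1}{6}.
So g(n) = \left(\frac{n}{6}\right) \cdot (-6)^n.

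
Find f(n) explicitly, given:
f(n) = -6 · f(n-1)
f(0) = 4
Pure geometric recurrence with ratio -6.
By induction f(n) = f(0) · (-6)^n = 4 \left(-6\right)^{n}.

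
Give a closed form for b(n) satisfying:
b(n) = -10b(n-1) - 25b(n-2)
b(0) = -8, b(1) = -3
Characteristic equation: x² + 10x + 25 = 0, which is (x - (-5))².
Repeated root r = -5.
General solution: b(n) = (A + Bn)·(-5)^n.
From b(0) = -8: A = -8.
From b(1) = -3: (A + B)·(-5) = -3 ⇒ B = \frac{43}{5}.
So b(n) = \left(\frac{43 n}{5} - 8\right) \cdot (-5)^n.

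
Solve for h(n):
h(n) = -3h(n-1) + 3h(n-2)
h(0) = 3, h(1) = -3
Characteristic equation: x² + 3x - 3 = 0.
Discriminant Δ = (-3)² + 4·(3) = 21.
Roots r₁,₂ = (-3 ± √21)/2, so r₁ = - \frac{3}{2} + \frac{\sqrt{21}}{2}, r₂ = - \frac{\sqrt{21}}{2} - \frac{3}{2}.
General solution: h(n) = A·r₁^n + B·r₂^n.
From the initial conditions, A + B = 3 and r₁A + r₂B = -3.
Since r₁ - r₂ = √21: A = (-3 - (3)r₂)/√21 = \frac{\sqrt{21}}{14} + \frac{3}{2}, and B = 3 - A = \frac{3}{2} - \frac{\sqrt{21}}{14}.
So h(n) = \left(\frac{\sqrt{21}}{14} + \frac{3}{2}\right)\left(- \frac{3}{2} + \frac{\sqrt{21}}{2}\right)^n + \left(\frac{3}{2} - \frac{\sqrt{21}}{14}\right)\left(- \frac{\sqrt{21}}{2} - \frac{3}{2}\right)^n.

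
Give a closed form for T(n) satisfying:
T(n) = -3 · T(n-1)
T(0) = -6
Pure geometric recurrence with ratio -3.
By induction T(n) = T(0) · (-3)^n = - 6 \left(-3\right)^{n}.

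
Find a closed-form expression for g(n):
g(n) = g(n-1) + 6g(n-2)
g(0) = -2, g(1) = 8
Characteristic equation: x² - x - 6 = 0, which factors as (x - (-2))(x - (3)) = 0.
Roots r₁ = -2, r₂ = 3 (distinct).
General solution: g(n) = A·(-2)^n + B·(3)^n.
From g(0) = -2: A + B = -2.
From g(1) = 8: -2A + 3B = 8.
Solving: A = - \frac{14}{5}, B = \frac{4}{5}.
So g(n) = - \frac{14 \left(-2\right)^{n}}{5} + \frac{4 \cdot 3^{n}}{5}.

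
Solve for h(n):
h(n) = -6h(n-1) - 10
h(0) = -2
First-order linear non-homogeneous.
Homogeneous solution: h_h(n) = A·(-6)^n.
Try constant particular solution h_p = K: K = -6K - 10 ⇒ K = - \frac{10}{7}.
General: h(n) = A·(-6)^n - \frac{10}{7}.
Apply h(0) = -2: A - \frac{10}{7} = -2 ⇒ A = - \frac{4}{7}.
So h(n) = - \frac{4 \left(-6\right)^{n}}{7} - \frac{10}{7}.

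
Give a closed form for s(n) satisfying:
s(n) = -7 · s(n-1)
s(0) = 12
Pure geometric recurrence with ratio -7.
By induction s(n) = s(0) · (-7)^n = 12 \left(-7\right)^{n}.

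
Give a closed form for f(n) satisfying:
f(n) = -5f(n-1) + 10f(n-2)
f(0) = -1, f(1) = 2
Characteristic equation: x² + 5x - 10 = 0.
Discriminant Δ = (-5)² + 4·(10) = 65.
Roots r₁,₂ = (-5 ± √65)/2, so r₁ = - \frac{5}{2} + \frac{\sqrt{65}}{2}, r₂ = - \frac{\sqrt{65}}{2} - \frac{5}{2}.
General solution: f(n) = A·r₁^n + B·r₂^n.
From the initial conditions, A + B = -1 and r₁A + r₂B = 2.
Since r₁ - r₂ = √65: A = (2 - (-1)r₂)/√65 = - \frac{1}{2} - \frac{\sqrt{65}}{130}, and B = -1 - A = - \frac{1}{2} + \frac{\sqrt{65}}{130}.
So f(n) = \left(- \frac{1}{2} - \frac{\sqrt{65}}{130}\right)\left(- \frac{5}{2} + \frac{\sqrt{65}}{2}\right)^n + \left(- \frac{1}{2} + \frac{\sqrt{65}}{130}\right)\left(- \frac{\sqrt{65}}{2} - \frac{5}{2}\right)^n.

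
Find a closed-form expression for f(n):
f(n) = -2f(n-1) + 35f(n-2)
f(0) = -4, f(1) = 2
Characteristic equation: x² + 2x - 35 = 0, which factors as (x - (5))(x - (-7)) = 0.
Roots r₁ = 5, r₂ = -7 (distinct).
General solution: f(n) = A·(5)^n + B·(-7)^n.
From f(0) = -4: A + B = -4.
From f(1) = 2: 5A - 7B = 2.
Solving: A = - \frac{13}{6}, B = - \frac{11}{6}.
So f(n) = - \frac{11 \left(-7\right)^{n}}{6} - \frac{13 \cdot 5^{n}}{6}.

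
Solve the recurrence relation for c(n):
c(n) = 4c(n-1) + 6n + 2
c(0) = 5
First-order linear with linear forcing.
Homogeneous solution: c_h(n) = A·(4)^n.
Try particular c_p(n) = pn + q. Substituting:
  pn + q = 4(p(n-1) + q) + 6n + 2.
Matching the n-coefficient: p = 4p + 6 ⇒ p = -2.
Matching constants: q = -4p + 4q + 2 ⇒ q = - \frac{10}{3}.
General: c(n) = A·(4)^n - 2 n - \frac{10}{3}.
Apply c(0) = 5: A - \frac{10}{3} = 5 ⇒ A = \frac{25}{3}.
So c(n) = \frac{25 \cdot 4^{n}}{3} - 2 n - \frac{10}{3}.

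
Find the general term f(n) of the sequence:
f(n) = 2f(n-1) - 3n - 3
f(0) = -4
First-order linear with linear forcing.
Homogeneous solution: f_h(n) = A·(2)^n.
Try particular f_p(n) = pn + q. Substituting:
  pn + q = 2(p(n-1) + q) - 3n - 3.
Matching the n-coefficient: p = 2p - 3 ⇒ p = 3.
Matching constants: q = -2p + 2q - 3 ⇒ q = 9.
General: f(n) = A·(2)^n + 3 n + 9.
Apply f(0) = -4: A + 9 = -4 ⇒ A = -13.
So f(n) = - 13 \cdot 2^{n} + 3 n + 9.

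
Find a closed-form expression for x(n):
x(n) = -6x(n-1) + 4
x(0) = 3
First-order linear non-homogeneous.
Homogeneous solution: x_h(n) = A·(-6)^n.
Try constant particular solution x_p = K: K = -6K + 4 ⇒ K = \frac{4}{7}.
General: x(n) = A·(-6)^n + \frac{4}{7}.
Apply x(0) = 3: A + \frac{4}{7} = 3 ⇒ A = \frac{17}{7}.
So x(n) = \frac{17 \left(-6\right)^{n}}{7} + \frac{4}{7}.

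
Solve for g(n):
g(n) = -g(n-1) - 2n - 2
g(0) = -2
First-order linear with linear forcing.
Homogeneous solution: g_h(n) = A·(-1)^n.
Try particular g_p(n) = pn + q. Substituting:
  pn + q = -(p(n-1) + q) - 2n - 2.
Matching the n-coefficient: p = -p - 2 ⇒ p = -1.
Matching constants: q = p - q - 2 ⇒ q = - \frac{3}{2}.
General: g(n) = A·(-1)^n - n - \frac{3}{2}.
Apply g(0) = -2: A - \frac{3}{2} = -2 ⇒ A = - \frac{1}{2}.
So g(n) = - \frac{\left(-1\right)^{n}}{2} - n - \frac{3}{2}.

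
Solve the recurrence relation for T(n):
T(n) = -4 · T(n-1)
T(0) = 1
Pure geometric recurrence with ratio -4.
By induction T(n) = T(0) · (-4)^n = \left(-4\right)^{n}.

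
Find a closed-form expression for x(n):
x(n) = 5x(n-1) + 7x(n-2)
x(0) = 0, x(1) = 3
Characteristic equation: x² - 5x - 7 = 0.
Discriminant Δ = (5)² + 4·(7) = 53.
Roots r₁,₂ = (5 ± √53)/2, so r₁ = \frac{5}{2} + \frac{\sqrt{53}}{2}, r₂ = \frac{5}{2} - \frac{\sqrt{53}}{2}.
General solution: x(n) = A·r₁^n + B·r₂^n.
From the initial conditions, A + B = 0 and r₁A + r₂B = 3.
Since r₁ - r₂ = √53: A = (3 - (0)r₂)/√53 = \frac{3 \sqrt{53}}{53}, and B = 0 - A = - \frac{3 \sqrt{53}}{53}.
So x(n) = \left(\frac{3 \sqrt{53}}{53}\right)\left(\frac{5}{2} + \frac{\sqrt{53}}{2}\right)^n + \left(- \frac{3 \sqrt{53}}{53}\right)\left(\frac{5}{2} - \frac{\sqrt{53}}{2}\right)^n.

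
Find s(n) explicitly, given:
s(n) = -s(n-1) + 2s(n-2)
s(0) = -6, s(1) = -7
Characteristic equation: x² + x - 2 = 0, which factors as (x - (1))(x - (-2)) = 0.
Roots r₁ = 1, r₂ = -2 (distinct).
General solution: s(n) = A·(1)^n + B·(-2)^n.
From s(0) = -6: A + B = -6.
From s(1) = -7: A - 2B = -7.
Solving: A = - \frac{19}{3}, B = \frac{1}{3}.
So s(n) = \frac{\left(-2\right)^{n}}{3} - \frac{19}{3}.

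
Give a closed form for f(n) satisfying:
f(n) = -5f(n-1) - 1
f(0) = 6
First-order linear non-homogeneous.
Homogeneous solution: f_h(n) = A·(-5)^n.
Try constant particular solution f_p = K: K = -5K - 1 ⇒ K = - \frac{1}{6}.
General: f(n) = A·(-5)^n - \frac{1}{6}.
Apply f(0) = 6: A - \frac{1}{6} = 6 ⇒ A = \frac{37}{6}.
So f(n) = \frac{37 \left(-5\right)^{n}}{6} - \frac{1}{6}.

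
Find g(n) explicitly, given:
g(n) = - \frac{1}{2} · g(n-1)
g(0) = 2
Pure geometric recurrence with ratio - \frac{1}{2}.
By induction g(n) = g(0) · (- \frac{1}{2})^n = 2 \left(- \frac{1}{2}\right)^{n}.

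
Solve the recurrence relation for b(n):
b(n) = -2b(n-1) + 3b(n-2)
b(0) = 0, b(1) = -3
Characteristic equation: x² + 2x - 3 = 0, which factors as (x - (-3))(x - (1)) = 0.
Roots r₁ = -3, r₂ = 1 (distinct).
General solution: b(n) = A·(-3)^n + B·(1)^n.
From b(0) = 0: A + B = 0.
From b(1) = -3: -3A + B = -3.
Solving: A = \frac{3}{4}, B = - \frac{3}{4}.
So b(n) = \frac{3 \left(-3\right)^{n}}{4} - \frac{3}{4}.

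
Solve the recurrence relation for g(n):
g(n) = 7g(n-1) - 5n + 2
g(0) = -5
First-order linear with linear forcing.
Homogeneous solution: g_h(n) = A·(7)^n.
Try particular g_p(n) = pn + q. Substituting:
  pn + q = 7(p(n-1) + q) - 5n + 2.
Matching the n-coefficient: p = 7p - 5 ⇒ p = \frac{5}{6}.
Matching constants: q = -7p + 7q + 2 ⇒ q = \frac{23}{36}.
General: g(n) = A·(7)^n + \frac{5 n}{6} + \frac{23}{36}.
Apply g(0) = -5: A + \frac{23}{36} = -5 ⇒ A = - \frac{203}{36}.
So g(n) = - \frac{203 \cdot 7^{n}}{36} + \frac{5 n}{6} + \frac{23}{36}.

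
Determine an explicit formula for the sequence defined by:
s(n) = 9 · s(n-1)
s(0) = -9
Pure geometric recurrence with ratio 9.
By induction s(n) = s(0) · (9)^n = - 9 \cdot 9^{n}.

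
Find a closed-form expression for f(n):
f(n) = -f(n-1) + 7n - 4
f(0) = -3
First-order linear with linear forcing.
Homogeneous solution: f_h(n) = A·(-1)^n.
Try particular f_p(n) = pn + q. Substituting:
  pn + q = -(p(n-1) + q) + 7n - 4.
Matching the n-coefficient: p = -p + 7 ⇒ p = \frac{7}{2}.
Matching constants: q = p - q - 4 ⇒ q = - \frac{1}{4}.
General: f(n) = A·(-1)^n + \frac{7 n}{2} - \frac{1}{4}.
Apply f(0) = -3: A - \frac{1}{4} = -3 ⇒ A = - \frac{11}{4}.
So f(n) = - \frac{11 \left(-1\right)^{n}}{4} + \frac{7 n}{2} - \frac{1}{4}.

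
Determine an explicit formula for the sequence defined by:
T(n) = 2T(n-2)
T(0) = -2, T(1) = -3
Characteristic equation: x² - 2 = 0.
Discriminant Δ = (0)² + 4·(2) = 8.
Roots r₁,₂ = (0 ± √8)/2, so r₁ = \sqrt{2}, r₂ = - \sqrt{2}.
General solution: T(n) = A·r₁^n + B·r₂^n.
From the initial conditions, A + B = -2 and r₁A + r₂B = -3.
Since r₁ - r₂ = √8: A = (-3 - (-2)r₂)/√8 = - \frac{3 \sqrt{2}}{4} - 1, and B = -2 - A = -1 + \frac{3 \sqrt{2}}{4}.
So T(n) = \left(- \frac{3 \sqrt{2}}{4} - 1\right)\left(\sqrt{2}\right)^n + \left(-1 + \frac{3 \sqrt{2}}{4}\right)\left(- \sqrt{2}\right)^n.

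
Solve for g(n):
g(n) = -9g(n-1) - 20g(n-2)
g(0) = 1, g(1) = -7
Characteristic equation: x² + 9x + 20 = 0, which factors as (x - (-5))(x - (-4)) = 0.
Roots r₁ = -5, r₂ = -4 (distinct).
General solution: g(n) = A·(-5)^n + B·(-4)^n.
From g(0) = 1: A + B = 1.
From g(1) = -7: -5A - 4B = -7.
Solving: A = 3, B = -2.
So g(n) = - 2 \left(-4\right)^{n} + 3 \left(-5\right)^{n}.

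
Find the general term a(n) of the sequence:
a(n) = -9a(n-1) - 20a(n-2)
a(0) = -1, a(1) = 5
Characteristic equation: x² + 9x + 20 = 0, which factors as (x - (-4))(x - (-5)) = 0.
Roots r₁ = -4, r₂ = -5 (distinct).
General solution: a(n) = A·(-4)^n + B·(-5)^n.
From a(0) = -1: A + B = -1.
From a(1) = 5: -4A - 5B = 5.
Solving: A = 0, B = -1.
So a(n) = - \left(-5\right)^{n}.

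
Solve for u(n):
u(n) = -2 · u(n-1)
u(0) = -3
Pure geometric recurrence with ratio -2.
By induction u(n) = u(0) · (-2)^n = - 3 \left(-2\right)^{n}.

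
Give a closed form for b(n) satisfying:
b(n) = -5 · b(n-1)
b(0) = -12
Pure geometric recurrence with ratio -5.
By induction b(n) = b(0) · (-5)^n = - 12 \left(-5\right)^{n}.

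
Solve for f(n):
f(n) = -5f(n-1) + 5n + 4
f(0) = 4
First-order linear with linear forcing.
Homogeneous solution: f_h(n) = A·(-5)^n.
Try particular f_p(n) = pn + q. Substituting:
  pn + q = -5(p(n-1) + q) + 5n + 4.
Matching the n-coefficient: p = -5p + 5 ⇒ p = \frac{5}{6}.
Matching constants: q = 5p - 5q + 4 ⇒ q = \frac{49}{36}.
General: f(n) = A·(-5)^n + \frac{5 n}{6} + \frac{49}{36}.
Apply f(0) = 4: A + \frac{49}{36} = 4 ⇒ A = \frac{95}{36}.
So f(n) = \frac{95 \left(-5\right)^{n}}{36} + \frac{5 n}{6} + \frac{49}{36}.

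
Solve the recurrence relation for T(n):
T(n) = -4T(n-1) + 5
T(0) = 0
First-order linear non-homogeneous.
Homogeneous solution: T_h(n) = A·(-4)^n.
Try constant particular solution T_p = K: K = -4K + 5 ⇒ K = 1.
General: T(n) = A·(-4)^n + 1.
Apply T(0) = 0: A + 1 = 0 ⇒ A = -1.
So T(n) = 1 - \left(-4\right)^{n}.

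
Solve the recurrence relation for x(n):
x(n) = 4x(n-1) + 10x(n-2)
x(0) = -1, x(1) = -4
Characteristic equation: x² - 4x - 10 = 0.
Discriminant Δ = (4)² + 4·(10) = 56.
Roots r₁,₂ = (4 ± √56)/2, so r₁ = 2 + \sqrt{14}, r₂ = 2 - \sqrt{14}.
General solution: x(n) = A·r₁^n + B·r₂^n.
From the initial conditions, A + B = -1 and r₁A + r₂B = -4.
Since r₁ - r₂ = √56: A = (-4 - (-1)r₂)/√56 = - \frac{1}{2} - \frac{\sqrt{14}}{14}, and B = -1 - A = - \frac{1}{2} + \frac{\sqrt{14}}{14}.
So x(n) = \left(- \frac{1}{2} - \frac{\sqrt{14}}{14}\right)\left(2 + \sqrt{14}\right)^n + \left(- \frac{1}{2} + \frac{\sqrt{14}}{14}\right)\left(2 - \sqrt{14}\right)^n.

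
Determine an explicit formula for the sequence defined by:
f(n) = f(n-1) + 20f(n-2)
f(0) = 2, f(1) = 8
Characteristic equation: x² - x - 20 = 0, which factors as (x - (5))(x - (-4)) = 0.
Roots r₁ = 5, r₂ = -4 (distinct).
General solution: f(n) = A·(5)^n + B·(-4)^n.
From f(0) = 2: A + B = 2.
From f(1) = 8: 5A - 4B = 8.
Solving: A = \frac{16}{9}, B = \frac{2}{9}.
So f(n) = \frac{2 \left(-4\right)^{n}}{9} + \frac{16 \cdot 5^{n}}{9}.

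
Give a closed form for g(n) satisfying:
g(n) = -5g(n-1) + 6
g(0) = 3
First-order linear non-homogeneous.
Homogeneous solution: g_h(n) = A·(-5)^n.
Try constant particular solution g_p = K: K = -5K + 6 ⇒ K = 1.
General: g(n) = A·(-5)^n + 1.
Apply g(0) = 3: A + 1 = 3 ⇒ A = 2.
So g(n) = 2 \left(-5\right)^{n} + 1.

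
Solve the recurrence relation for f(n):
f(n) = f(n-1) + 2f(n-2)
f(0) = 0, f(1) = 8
Characteristic equation: x² - x - 2 = 0, which factors as (x - (2))(x - (-1)) = 0.
Roots r₁ = 2, r₂ = -1 (distinct).
General solution: f(n) = A·(2)^n + B·(-1)^n.
From f(0) = 0: A + B = 0.
From f(1) = 8: 2A - B = 8.
Solving: A = \frac{8}{3}, B = - \frac{8}{3}.
So f(n) = - \frac{8 \left(-1\right)^{n}}{3} + \frac{8 \cdot 2^{n}}{3}.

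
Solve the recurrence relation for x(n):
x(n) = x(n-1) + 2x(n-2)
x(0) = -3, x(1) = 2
Characteristic equation: x² - x - 2 = 0, which factors as (x - (2))(x - (-1)) = 0.
Roots r₁ = 2, r₂ = -1 (distinct).
General solution: x(n) = A·(2)^n + B·(-1)^n.
From x(0) = -3: A + B = -3.
From x(1) = 2: 2A - B = 2.
Solving: A = - \frac{1}{3}, B = - \frac{8}{3}.
So x(n) = - \frac{8 \left(-1\right)^{n}}{3} - \frac{2^{n}}{3}.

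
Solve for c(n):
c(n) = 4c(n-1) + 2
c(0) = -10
First-order linear non-homogeneous.
Homogeneous solution: c_h(n) = A·(4)^n.
Try constant particular solution c_p = K: K = 4K + 2 ⇒ K = - \frac{2}{3}.
General: c(n) = A·(4)^n - \frac{2}{3}.
Apply c(0) = -10: A - \frac{2}{3} = -10 ⇒ A = - \frac{28}{3}.
So c(n) = - \frac{28 \cdot 4^{n}}{3} - \frac{2}{3}.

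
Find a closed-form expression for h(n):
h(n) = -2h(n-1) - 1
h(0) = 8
First-order linear non-homogeneous.
Homogeneous solution: h_h(n) = A·(-2)^n.
Try constant particular solution h_p = K: K = -2K - 1 ⇒ K = - \frac{1}{3}.
General: h(n) = A·(-2)^n - \frac{1}{3}.
Apply h(0) = 8: A - \frac{1}{3} = 8 ⇒ A = \frac{25}{3}.
So h(n) = \frac{25 \left(-2\right)^{n}}{3} - \frac{1}{3}.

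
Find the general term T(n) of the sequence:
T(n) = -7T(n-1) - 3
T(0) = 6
First-order linear non-homogeneous.
Homogeneous solution: T_h(n) = A·(-7)^n.
Try constant particular solution T_p = K: K = -7K - 3 ⇒ K = - \frac{3}{8}.
General: T(n) = A·(-7)^n - \frac{3}{8}.
Apply T(0) = 6: A - \frac{3}{8} = 6 ⇒ A = \frac{51}{8}.
So T(n) = \frac{51 \left(-7\right)^{n}}{8} - \frac{3}{8}.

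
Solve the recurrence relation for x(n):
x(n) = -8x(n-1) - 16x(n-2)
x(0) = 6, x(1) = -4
Characteristic equation: x² + 8x + 16 = 0, which is (x - (-4))².
Repeated root r = -4.
General solution: x(n) = (A + Bn)·(-4)^n.
From x(0) = 6: A = 6.
From x(1) = -4: (A + B)·(-4) = -4 ⇒ B = -5.
So x(n) = \left(6 - 5 n\right) \cdot (-4)^n.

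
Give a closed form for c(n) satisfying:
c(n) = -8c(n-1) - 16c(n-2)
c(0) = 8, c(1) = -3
Characteristic equation: x² + 8x + 16 = 0, which is (x - (-4))².
Repeated root r = -4.
General solution: c(n) = (A + Bn)·(-4)^n.
From c(0) = 8: A = 8.
From c(1) = -3: (A + B)·(-4) = -3 ⇒ B = - \frac{29}{4}.
So c(n) = \left(8 - \frac{29 n}{4}\right) \cdot (-4)^n.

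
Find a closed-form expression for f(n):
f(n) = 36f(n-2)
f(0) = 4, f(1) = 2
Characteristic equation: x² - 36 = 0, which factors as (x - (6))(x - (-6)) = 0.
Roots r₁ = 6, r₂ = -6 (distinct).
General solution: f(n) = A·(6)^n + B·(-6)^n.
From f(0) = 4: A + B = 4.
From f(1) = 2: 6A - 6B = 2.
Solving: A = \frac{13}{6}, B = \frac{11}{6}.
So f(n) = \frac{11 \left(-6\right)^{n}}{6} + \frac{13 \cdot 6^{n}}{6}.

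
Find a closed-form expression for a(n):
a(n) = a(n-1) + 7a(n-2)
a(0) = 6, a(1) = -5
Characteristic equation: x² - x - 7 = 0.
Discriminant Δ = (1)² + 4·(7) = 29.
Roots r₁,₂ = (1 ± √29)/2, so r₁ = \frac{1}{2} + \frac{\sqrt{29}}{2}, r₂ = \frac{1}{2} - \frac{\sqrt{29}}{2}.
General solution: a(n) = A·r₁^n + B·r₂^n.
From the initial conditions, A + B = 6 and r₁A + r₂B = -5.
Since r₁ - r₂ = √29: A = (-5 - (6)r₂)/√29 = 3 - \frac{8 \sqrt{29}}{29}, and B = 6 - A = \frac{8 \sqrt{29}}{29} + 3.
So a(n) = \left(3 - \frac{8 \sqrt{29}}{29}\right)\left(\frac{1}{2} + \frac{\sqrt{29}}{2}\right)^n + \left(\frac{8 \sqrt{29}}{29} + 3\right)\left(\frac{1}{2} - \frac{\sqrt{29}}{2}\right)^n.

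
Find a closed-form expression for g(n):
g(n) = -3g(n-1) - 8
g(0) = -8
First-order linear non-homogeneous.
Homogeneous solution: g_h(n) = A·(-3)^n.
Try constant particular solution g_p = K: K = -3K - 8 ⇒ K = -2.
General: g(n) = A·(-3)^n - 2.
Apply g(0) = -8: A - 2 = -8 ⇒ A = -6.
So g(n) = - 6 \left(-3\right)^{n} - 2.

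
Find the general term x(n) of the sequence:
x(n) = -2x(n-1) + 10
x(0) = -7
First-order linear non-homogeneous.
Homogeneous solution: x_h(n) = A·(-2)^n.
Try constant particular solution x_p = K: K = -2K + 10 ⇒ K = \frac{10}{3}.
General: x(n) = A·(-2)^n + \frac{10}{3}.
Apply x(0) = -7: A + \frac{10}{3} = -7 ⇒ A = - \frac{31}{3}.
So x(n) = \frac{10}{3} - \frac{31 \left(-2\right)^{n}}{3}.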